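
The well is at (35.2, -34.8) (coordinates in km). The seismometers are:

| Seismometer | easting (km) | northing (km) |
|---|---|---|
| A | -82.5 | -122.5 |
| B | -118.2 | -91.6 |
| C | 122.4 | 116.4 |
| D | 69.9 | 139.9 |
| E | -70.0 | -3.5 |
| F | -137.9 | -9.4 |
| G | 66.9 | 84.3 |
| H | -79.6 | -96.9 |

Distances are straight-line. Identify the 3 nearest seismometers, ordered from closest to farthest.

Distances from (35.2, -34.8):
A: √((-117.7)² + (-87.7)²) = √(13853.290 + 7691.290) = 146.8 km
B: √((-153.4)² + (-56.8)²) = √(23531.560 + 3226.240) = 163.6 km
C: √((87.2)² + (151.2)²) = √(7603.840 + 22861.440) = 174.5 km
D: √((34.7)² + (174.7)²) = √(1204.090 + 30520.090) = 178.1 km
E: √((-105.2)² + (31.3)²) = √(11067.040 + 979.690) = 109.8 km
F: √((-173.1)² + (25.4)²) = √(29963.610 + 645.160) = 175.0 km
G: √((31.7)² + (119.1)²) = √(1004.890 + 14184.810) = 123.2 km
H: √((-114.8)² + (-62.1)²) = √(13179.040 + 3856.410) = 130.5 km
Sorted: E (109.8 km) < G (123.2 km) < H (130.5 km) < A (146.8 km) < B (163.6 km) < …

E, G, H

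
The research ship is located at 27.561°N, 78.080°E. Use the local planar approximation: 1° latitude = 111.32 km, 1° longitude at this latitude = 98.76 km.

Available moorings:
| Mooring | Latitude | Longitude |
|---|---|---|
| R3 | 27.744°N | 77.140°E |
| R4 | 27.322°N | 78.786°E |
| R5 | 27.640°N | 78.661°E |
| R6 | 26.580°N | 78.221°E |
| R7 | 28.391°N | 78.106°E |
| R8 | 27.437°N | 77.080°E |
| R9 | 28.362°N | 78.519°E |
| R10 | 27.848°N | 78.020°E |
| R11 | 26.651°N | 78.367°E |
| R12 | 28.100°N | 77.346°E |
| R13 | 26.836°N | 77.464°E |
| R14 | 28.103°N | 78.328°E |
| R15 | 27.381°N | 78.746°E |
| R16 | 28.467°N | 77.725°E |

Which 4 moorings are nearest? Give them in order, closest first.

R10, R5, R14, R15

Distances from 27.561°N, 78.080°E:
R3: √((0.183·111.32)² + (-0.940·98.76)²) = √(415.00046 + 8618.22582) = 95.043 km
R4: √((-0.239·111.32)² + (0.706·98.76)²) = √(707.85157 + 4861.51427) = 74.628 km
R5: √((0.079·111.32)² + (0.581·98.76)²) = √(77.33936 + 3292.41391) = 58.050 km
R6: √((-0.981·111.32)² + (0.141·98.76)²) = √(11925.71455 + 193.91008) = 110.089 km
R7: √((0.830·111.32)² + (0.026·98.76)²) = √(8536.94690 + 6.59339) = 92.431 km
R8: √((-0.124·111.32)² + (-1.000·98.76)²) = √(190.54158 + 9753.53760) = 99.720 km
R9: √((0.801·111.32)² + (0.439·98.76)²) = √(7950.81096 + 1879.71152) = 99.149 km
R10: √((0.287·111.32)² + (-0.060·98.76)²) = √(1020.72838 + 35.11274) = 32.494 km
R11: √((-0.910·111.32)² + (0.287·98.76)²) = √(10261.93312 + 803.38914) = 105.192 km
R12: √((0.539·111.32)² + (-0.734·98.76)²) = √(3600.17760 + 5254.77690) = 94.101 km
R13: √((-0.725·111.32)² + (-0.616·98.76)²) = √(6513.61985 + 3701.03836) = 101.068 km
R14: √((0.542·111.32)² + (0.248·98.76)²) = √(3640.36532 + 599.88158) = 65.117 km
R15: √((-0.180·111.32)² + (0.666·98.76)²) = √(401.50541 + 4326.24012) = 68.759 km
R16: √((0.906·111.32)² + (-0.355·98.76)²) = √(10171.91660 + 1229.18958) = 106.776 km
Sorted: R10 (32.494 km) < R5 (58.050 km) < R14 (65.117 km) < R15 (68.759 km) < R4 (74.628 km) < R7 (92.431 km) < …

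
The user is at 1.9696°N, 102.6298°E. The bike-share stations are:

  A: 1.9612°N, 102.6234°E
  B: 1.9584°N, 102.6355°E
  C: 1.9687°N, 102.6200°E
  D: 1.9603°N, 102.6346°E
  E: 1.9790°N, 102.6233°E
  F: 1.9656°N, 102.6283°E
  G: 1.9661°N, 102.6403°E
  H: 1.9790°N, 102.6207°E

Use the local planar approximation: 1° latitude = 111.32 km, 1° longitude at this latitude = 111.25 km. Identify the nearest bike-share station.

Distances from 1.9696°N, 102.6298°E:
A: 1.1753 km
B: 1.3988 km
C: 1.0948 km
D: 1.1649 km
E: 1.2720 km
F: 0.4755 km
G: 1.2314 km
H: 1.4560 km
Minimum: F at 0.4755 km.

F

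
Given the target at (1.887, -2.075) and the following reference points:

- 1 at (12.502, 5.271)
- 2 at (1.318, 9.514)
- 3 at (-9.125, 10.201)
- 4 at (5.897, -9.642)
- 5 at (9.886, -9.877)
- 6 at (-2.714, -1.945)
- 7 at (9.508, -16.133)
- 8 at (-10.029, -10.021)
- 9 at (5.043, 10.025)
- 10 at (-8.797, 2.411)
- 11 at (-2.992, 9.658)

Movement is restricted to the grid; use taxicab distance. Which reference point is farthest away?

3

Distances from (1.887, -2.075):
1: 17.961
2: 12.158
3: 23.288
4: 11.577
5: 15.801
6: 4.731
7: 21.679
8: 19.862
9: 15.256
10: 15.170
11: 16.612
Maximum: 3 at 23.288.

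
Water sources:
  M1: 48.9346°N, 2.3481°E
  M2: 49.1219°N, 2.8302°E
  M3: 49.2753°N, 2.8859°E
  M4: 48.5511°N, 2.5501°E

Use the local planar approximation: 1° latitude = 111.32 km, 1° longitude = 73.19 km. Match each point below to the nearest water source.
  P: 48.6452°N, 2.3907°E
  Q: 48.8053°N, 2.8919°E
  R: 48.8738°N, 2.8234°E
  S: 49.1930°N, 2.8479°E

P at 48.6452°N, 2.3907°E:
  M1: √((0.2894·111.32)² + (-0.0426·73.19)²) = √(1037.871171 + 9.721263) = 32.3665 km
  M2: √((0.4767·111.32)² + (0.4395·73.19)²) = √(2816.026252 + 1034.716211) = 62.0544 km
  M3: √((0.6301·111.32)² + (0.4952·73.19)²) = √(4920.002852 + 1313.604920) = 78.9532 km
  M4: √((-0.0941·111.32)² + (0.1594·73.19)²) = √(109.730066 + 136.106896) = 15.6792 km
  → nearest: M4 (15.6792 km)
Q at 48.8053°N, 2.8919°E:
  M1: √((0.1293·111.32)² + (-0.5438·73.19)²) = √(207.177909 + 1584.097472) = 42.3235 km
  M2: √((0.3166·111.32)² + (-0.0617·73.19)²) = √(1242.133333 + 20.392657) = 35.5320 km
  M3: √((0.4700·111.32)² + (-0.0060·73.19)²) = √(2737.424256 + 0.192844) = 52.3222 km
  M4: √((-0.2542·111.32)² + (-0.3418·73.19)²) = √(800.750996 + 625.817367) = 37.7699 km
  → nearest: M2 (35.5320 km)
R at 48.8738°N, 2.8234°E:
  M1: √((0.0608·111.32)² + (-0.4753·73.19)²) = √(45.809289 + 1210.149771) = 35.4395 km
  M2: √((0.2481·111.32)² + (0.0068·73.19)²) = √(762.781100 + 0.247697) = 27.6230 km
  M3: √((0.4015·111.32)² + (0.0625·73.19)²) = √(1997.641237 + 20.924907) = 44.9285 km
  M4: √((-0.3227·111.32)² + (-0.2733·73.19)²) = √(1290.459343 + 400.113088) = 41.1166 km
  → nearest: M2 (27.6230 km)
S at 49.1930°N, 2.8479°E:
  M1: √((-0.2584·111.32)² + (-0.4998·73.19)²) = √(827.430288 + 1338.122884) = 46.5355 km
  M2: √((-0.0711·111.32)² + (-0.0177·73.19)²) = √(62.644882 + 1.678224) = 8.0202 km
  M3: √((0.0823·111.32)² + (0.0380·73.19)²) = √(83.935574 + 7.735185) = 9.5745 km
  M4: √((-0.6419·111.32)² + (-0.2978·73.19)²) = √(5106.003953 + 475.064831) = 74.7066 km
  → nearest: M2 (8.0202 km)

P→M4; Q→M2; R→M2; S→M2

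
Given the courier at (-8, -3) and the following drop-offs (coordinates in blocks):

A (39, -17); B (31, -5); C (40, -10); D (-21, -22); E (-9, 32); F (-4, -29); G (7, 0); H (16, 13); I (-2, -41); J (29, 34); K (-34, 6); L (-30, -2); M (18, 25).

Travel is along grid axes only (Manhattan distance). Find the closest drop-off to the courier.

Distances from (-8, -3):
A: |47| + |-14| = 47 + 14 = 61 blocks
B: |39| + |-2| = 39 + 2 = 41 blocks
C: |48| + |-7| = 48 + 7 = 55 blocks
D: |-13| + |-19| = 13 + 19 = 32 blocks
E: |-1| + |35| = 1 + 35 = 36 blocks
F: |4| + |-26| = 4 + 26 = 30 blocks
G: |15| + |3| = 15 + 3 = 18 blocks
H: |24| + |16| = 24 + 16 = 40 blocks
I: |6| + |-38| = 6 + 38 = 44 blocks
J: |37| + |37| = 37 + 37 = 74 blocks
K: |-26| + |9| = 26 + 9 = 35 blocks
L: |-22| + |1| = 22 + 1 = 23 blocks
M: |26| + |28| = 26 + 28 = 54 blocks
Minimum: G at 18 blocks.

G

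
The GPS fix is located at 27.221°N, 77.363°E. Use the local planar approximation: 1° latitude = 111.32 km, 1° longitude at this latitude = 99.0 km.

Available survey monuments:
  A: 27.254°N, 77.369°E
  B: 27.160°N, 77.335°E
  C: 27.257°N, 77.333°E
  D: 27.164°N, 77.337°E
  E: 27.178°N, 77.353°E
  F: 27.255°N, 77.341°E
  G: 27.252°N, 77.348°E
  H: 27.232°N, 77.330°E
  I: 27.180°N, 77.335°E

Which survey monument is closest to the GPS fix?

Distances from 27.221°N, 77.363°E:
A: √((0.033·111.32)² + (0.006·99.0)²) = √(13.49504 + 0.35284) = 3.721 km
B: √((-0.061·111.32)² + (-0.028·99.0)²) = √(46.11116 + 7.68398) = 7.335 km
C: √((0.036·111.32)² + (-0.030·99.0)²) = √(16.06022 + 8.82090) = 4.988 km
D: √((-0.057·111.32)² + (-0.026·99.0)²) = √(40.26207 + 6.62548) = 6.847 km
E: √((-0.043·111.32)² + (-0.010·99.0)²) = √(22.91307 + 0.98010) = 4.888 km
F: √((0.034·111.32)² + (-0.022·99.0)²) = √(14.32532 + 4.74368) = 4.367 km
G: √((0.031·111.32)² + (-0.015·99.0)²) = √(11.90885 + 2.20523) = 3.757 km
H: √((0.011·111.32)² + (-0.033·99.0)²) = √(1.49945 + 10.67329) = 3.489 km
I: √((-0.041·111.32)² + (-0.028·99.0)²) = √(20.83119 + 7.68398) = 5.340 km
Minimum: H at 3.489 km.

H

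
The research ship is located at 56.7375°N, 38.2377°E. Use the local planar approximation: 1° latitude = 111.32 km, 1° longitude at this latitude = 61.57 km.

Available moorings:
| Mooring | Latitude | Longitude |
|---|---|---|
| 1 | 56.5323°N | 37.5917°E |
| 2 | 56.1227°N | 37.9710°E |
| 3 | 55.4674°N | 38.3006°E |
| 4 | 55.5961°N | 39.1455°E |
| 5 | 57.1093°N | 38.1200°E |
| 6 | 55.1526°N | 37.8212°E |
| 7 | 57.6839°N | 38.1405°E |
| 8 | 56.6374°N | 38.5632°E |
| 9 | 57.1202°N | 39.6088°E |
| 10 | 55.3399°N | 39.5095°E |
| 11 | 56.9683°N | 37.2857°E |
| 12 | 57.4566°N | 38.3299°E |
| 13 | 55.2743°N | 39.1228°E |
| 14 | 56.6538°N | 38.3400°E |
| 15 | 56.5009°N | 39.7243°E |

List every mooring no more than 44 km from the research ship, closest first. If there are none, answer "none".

14, 8, 5

Distances from 56.7375°N, 38.2377°E:
1: 45.8670 km
2: 70.3819 km
3: 141.4406 km
4: 138.8109 km
5: 42.0184 km
6: 178.2850 km
7: 105.5231 km
8: 22.9306 km
9: 94.5592 km
10: 174.1753 km
11: 63.9983 km
12: 80.2512 km
13: 171.7579 km
14: 11.2467 km
15: 95.2441 km
Threshold 44 km: 14 (11.2467 km), 8 (22.9306 km), 5 (42.0184 km) are within range.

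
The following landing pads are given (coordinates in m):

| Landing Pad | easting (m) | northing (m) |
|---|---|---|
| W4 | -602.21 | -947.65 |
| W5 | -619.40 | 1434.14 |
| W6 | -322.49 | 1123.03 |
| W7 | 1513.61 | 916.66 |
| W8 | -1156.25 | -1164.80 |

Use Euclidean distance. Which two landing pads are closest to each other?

Pairwise distances:
W5–W6: √((296.91)² + (-311.11)²) = √(88155.5481 + 96789.4321) = 430.05 m
W4–W8: √((-554.04)² + (-217.15)²) = √(306960.3216 + 47154.1225) = 595.08 m
W6–W7: √((1836.10)² + (-206.37)²) = √(3371263.2100 + 42588.5769) = 1847.66 m
W4–W6: √((279.72)² + (2070.68)²) = √(78243.2784 + 4287715.6624) = 2089.49 m
W5–W7: √((2133.01)² + (-517.48)²) = √(4549731.6601 + 267785.5504) = 2194.88 m
W4–W5: √((-17.19)² + (2381.79)²) = √(295.4961 + 5672923.6041) = 2381.85 m
W6–W8: √((-833.76)² + (-2287.83)²) = √(695155.7376 + 5234166.1089) = 2435.02 m
W5–W8: √((-536.85)² + (-2598.94)²) = √(288207.9225 + 6754489.1236) = 2653.81 m
W4–W7: √((2115.82)² + (1864.31)²) = √(4476694.2724 + 3475651.7761) = 2819.99 m
W7–W8: √((-2669.86)² + (-2081.46)²) = √(7128152.4196 + 4332475.7316) = 3385.35 m
Closest pair: W5–W6 at 430.05 m.

W5 and W6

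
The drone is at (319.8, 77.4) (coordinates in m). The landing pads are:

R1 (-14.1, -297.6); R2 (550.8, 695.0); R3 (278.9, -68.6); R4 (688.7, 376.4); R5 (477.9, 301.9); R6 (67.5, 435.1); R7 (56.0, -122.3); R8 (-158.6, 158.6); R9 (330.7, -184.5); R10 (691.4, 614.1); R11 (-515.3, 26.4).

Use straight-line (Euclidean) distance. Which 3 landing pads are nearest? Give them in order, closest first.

Distances from (319.8, 77.4):
R1: 502.1 m
R2: 659.4 m
R3: 151.6 m
R4: 474.9 m
R5: 274.6 m
R6: 437.7 m
R7: 330.9 m
R8: 485.2 m
R9: 262.1 m
R10: 652.8 m
R11: 836.7 m
Sorted: R3 (151.6 m) < R9 (262.1 m) < R5 (274.6 m) < R7 (330.9 m) < R6 (437.7 m) < …

R3, R9, R5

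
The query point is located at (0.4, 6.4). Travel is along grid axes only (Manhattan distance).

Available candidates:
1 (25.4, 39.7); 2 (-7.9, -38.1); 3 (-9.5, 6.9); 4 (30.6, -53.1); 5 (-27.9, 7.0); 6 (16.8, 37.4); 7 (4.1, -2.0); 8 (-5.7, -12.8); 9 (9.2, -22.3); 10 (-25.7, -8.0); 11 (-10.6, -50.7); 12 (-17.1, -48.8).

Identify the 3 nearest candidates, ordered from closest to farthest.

3, 7, 8

Distances from (0.4, 6.4):
1: |25.0| + |33.3| = 25.0 + 33.3 = 58.3
2: |-8.3| + |-44.5| = 8.3 + 44.5 = 52.8
3: |-9.9| + |0.5| = 9.9 + 0.5 = 10.4
4: |30.2| + |-59.5| = 30.2 + 59.5 = 89.7
5: |-28.3| + |0.6| = 28.3 + 0.6 = 28.9
6: |16.4| + |31.0| = 16.4 + 31.0 = 47.4
7: |3.7| + |-8.4| = 3.7 + 8.4 = 12.1
8: |-6.1| + |-19.2| = 6.1 + 19.2 = 25.3
9: |8.8| + |-28.7| = 8.8 + 28.7 = 37.5
10: |-26.1| + |-14.4| = 26.1 + 14.4 = 40.5
11: |-11.0| + |-57.1| = 11.0 + 57.1 = 68.1
12: |-17.5| + |-55.2| = 17.5 + 55.2 = 72.7
Sorted: 3 (10.4) < 7 (12.1) < 8 (25.3) < 5 (28.9) < 9 (37.5) < …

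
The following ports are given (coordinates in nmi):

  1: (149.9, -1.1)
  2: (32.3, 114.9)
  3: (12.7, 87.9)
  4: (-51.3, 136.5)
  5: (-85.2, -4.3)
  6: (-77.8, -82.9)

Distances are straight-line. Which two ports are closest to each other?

Pairwise distances:
2–3: √((-19.6)² + (-27.0)²) = √(384.160 + 729.000) = 33.4 nmi
5–6: √((7.4)² + (-78.6)²) = √(54.760 + 6177.960) = 78.9 nmi
3–4: √((-64.0)² + (48.6)²) = √(4096.000 + 2361.960) = 80.4 nmi
2–4: √((-83.6)² + (21.6)²) = √(6988.960 + 466.560) = 86.3 nmi
3–5: √((-97.9)² + (-92.2)²) = √(9584.410 + 8500.840) = 134.5 nmi
4–5: √((-33.9)² + (-140.8)²) = √(1149.210 + 19824.640) = 144.8 nmi
1–3: √((-137.2)² + (89.0)²) = √(18823.840 + 7921.000) = 163.5 nmi
1–2: √((-117.6)² + (116.0)²) = √(13829.760 + 13456.000) = 165.2 nmi
2–5: √((-117.5)² + (-119.2)²) = √(13806.250 + 14208.640) = 167.4 nmi
3–6: √((-90.5)² + (-170.8)²) = √(8190.250 + 29172.640) = 193.3 nmi
4–6: √((-26.5)² + (-219.4)²) = √(702.250 + 48136.360) = 221.0 nmi
2–6: √((-110.1)² + (-197.8)²) = √(12122.010 + 39124.840) = 226.4 nmi
1–5: √((-235.1)² + (-3.2)²) = √(55272.010 + 10.240) = 235.1 nmi
1–6: √((-227.7)² + (-81.8)²) = √(51847.290 + 6691.240) = 241.9 nmi
1–4: √((-201.2)² + (137.6)²) = √(40481.440 + 18933.760) = 243.8 nmi
Closest pair: 2–3 at 33.4 nmi.

2 and 3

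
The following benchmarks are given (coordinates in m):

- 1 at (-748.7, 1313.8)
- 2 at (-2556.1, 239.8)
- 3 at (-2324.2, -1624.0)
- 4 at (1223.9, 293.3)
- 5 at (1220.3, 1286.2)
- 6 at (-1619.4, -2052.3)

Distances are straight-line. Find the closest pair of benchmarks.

Pairwise distances:
3–6: 824.7 m
4–5: 992.9 m
2–3: 1878.2 m
1–5: 1969.2 m
1–2: 2102.4 m
1–4: 2220.9 m
2–6: 2476.1 m
1–3: 3333.6 m
1–6: 3476.9 m
4–6: 3685.9 m
2–4: 3780.4 m
2–5: 3918.7 m
3–4: 4033.0 m
5–6: 4382.9 m
3–5: 4586.1 m
Closest pair: 3–6 at 824.7 m.

3 and 6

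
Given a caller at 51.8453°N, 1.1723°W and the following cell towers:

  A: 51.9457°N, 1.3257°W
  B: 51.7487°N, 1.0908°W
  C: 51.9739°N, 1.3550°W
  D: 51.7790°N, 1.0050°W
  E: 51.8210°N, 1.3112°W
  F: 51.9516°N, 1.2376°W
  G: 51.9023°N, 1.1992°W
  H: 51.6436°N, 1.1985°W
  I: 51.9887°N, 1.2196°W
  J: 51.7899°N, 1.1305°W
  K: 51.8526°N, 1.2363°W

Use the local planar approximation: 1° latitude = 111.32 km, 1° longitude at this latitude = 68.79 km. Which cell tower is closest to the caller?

K

Distances from 51.8453°N, 1.1723°W:
A: 15.3710 km
B: 12.1272 km
C: 19.0498 km
D: 13.6718 km
E: 9.9305 km
F: 12.6572 km
G: 6.6096 km
H: 22.5255 km
I: 16.2915 km
J: 6.8045 km
K: 4.4769 km
Minimum: K at 4.4769 km.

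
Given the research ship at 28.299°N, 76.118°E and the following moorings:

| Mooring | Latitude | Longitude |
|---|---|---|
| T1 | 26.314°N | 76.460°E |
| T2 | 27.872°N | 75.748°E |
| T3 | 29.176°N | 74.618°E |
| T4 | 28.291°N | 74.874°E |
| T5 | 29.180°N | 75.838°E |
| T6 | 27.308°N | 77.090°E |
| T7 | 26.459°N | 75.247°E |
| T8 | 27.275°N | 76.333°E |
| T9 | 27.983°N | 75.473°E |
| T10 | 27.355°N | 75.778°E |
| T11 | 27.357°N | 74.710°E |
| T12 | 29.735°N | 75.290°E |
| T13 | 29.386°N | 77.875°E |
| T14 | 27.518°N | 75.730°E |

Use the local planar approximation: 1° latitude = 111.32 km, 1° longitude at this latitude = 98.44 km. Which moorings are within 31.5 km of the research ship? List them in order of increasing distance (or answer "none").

Distances from 28.299°N, 76.118°E:
T1: √((-1.985·111.32)² + (0.342·98.44)²) = √(48827.82929 + 1133.43188) = 223.520 km
T2: √((-0.427·111.32)² + (-0.370·98.44)²) = √(2259.44693 + 1326.62036) = 59.884 km
T3: √((0.877·111.32)² + (-1.500·98.44)²) = √(9531.15609 + 21803.47560) = 177.016 km
T4: √((-0.008·111.32)² + (-1.244·98.44)²) = √(0.79310 + 14996.29485) = 122.463 km
T5: √((0.881·111.32)² + (-0.280·98.44)²) = √(9618.29764 + 759.72999) = 101.873 km
T6: √((-0.991·111.32)² + (0.972·98.44)²) = √(12170.08760 + 9155.36662) = 146.032 km
T7: √((-1.840·111.32)² + (-0.871·98.44)²) = √(41954.83731 + 7351.56024) = 222.050 km
T8: √((-1.024·111.32)² + (0.215·98.44)²) = √(12994.10311 + 447.94029) = 115.940 km
T9: √((-0.316·111.32)² + (-0.645·98.44)²) = √(1237.42977 + 4031.46264) = 72.587 km
T10: √((-0.944·111.32)² + (-0.340·98.44)²) = √(11043.08421 + 1120.21412) = 110.287 km
T11: √((-0.942·111.32)² + (-1.408·98.44)²) = √(10996.34105 + 19210.93576) = 173.802 km
T12: √((1.436·111.32)² + (-0.828·98.44)²) = √(25553.78727 + 6643.60623) = 179.436 km
T13: √((1.087·111.32)² + (1.757·98.44)²) = √(14642.17130 + 29914.84335) = 211.085 km
T14: √((-0.781·111.32)² + (-0.388·98.44)²) = √(7558.72357 + 1458.83664) = 94.961 km
Threshold 31.5 km: none within range.

none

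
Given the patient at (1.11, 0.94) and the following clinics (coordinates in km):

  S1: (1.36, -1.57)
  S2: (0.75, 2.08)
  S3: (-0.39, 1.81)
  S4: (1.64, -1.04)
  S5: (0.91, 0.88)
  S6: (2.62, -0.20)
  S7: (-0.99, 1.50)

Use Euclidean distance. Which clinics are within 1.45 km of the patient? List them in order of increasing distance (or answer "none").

S5, S2

Distances from (1.11, 0.94):
S1: 2.52 km
S2: 1.20 km
S3: 1.73 km
S4: 2.05 km
S5: 0.21 km
S6: 1.89 km
S7: 2.17 km
Threshold 1.45 km: S5 (0.21 km), S2 (1.20 km) are within range.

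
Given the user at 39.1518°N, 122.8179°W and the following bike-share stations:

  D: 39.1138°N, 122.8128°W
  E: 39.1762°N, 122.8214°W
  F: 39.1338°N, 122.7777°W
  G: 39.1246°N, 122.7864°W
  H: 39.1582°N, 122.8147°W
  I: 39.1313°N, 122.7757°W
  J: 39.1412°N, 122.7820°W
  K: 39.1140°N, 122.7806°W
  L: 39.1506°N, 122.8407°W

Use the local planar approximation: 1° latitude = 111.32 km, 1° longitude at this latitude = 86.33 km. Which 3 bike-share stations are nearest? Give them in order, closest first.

H, L, E

Distances from 39.1518°N, 122.8179°W:
D: √((-0.0380·111.32)² + (0.0051·86.33)²) = √(17.894254 + 0.193849) = 4.2530 km
E: √((0.0244·111.32)² + (-0.0035·86.33)²) = √(7.377786 + 0.091298) = 2.7330 km
F: √((-0.0180·111.32)² + (0.0402·86.33)²) = √(4.015054 + 12.044134) = 4.0074 km
G: √((-0.0272·111.32)² + (0.0315·86.33)²) = √(9.168203 + 7.395109) = 4.0698 km
H: √((0.0064·111.32)² + (0.0032·86.33)²) = √(0.507582 + 0.076317) = 0.7641 km
I: √((-0.0205·111.32)² + (0.0422·86.33)²) = √(5.207798 + 13.272367) = 4.2989 km
J: √((-0.0106·111.32)² + (0.0359·86.33)²) = √(1.392381 + 9.605332) = 3.3163 km
K: √((-0.0378·111.32)² + (0.0373·86.33)²) = √(17.706389 + 10.369102) = 5.2986 km
L: √((-0.0012·111.32)² + (-0.0228·86.33)²) = √(0.017845 + 3.874299) = 1.9729 km
Sorted: H (0.7641 km) < L (1.9729 km) < E (2.7330 km) < J (3.3163 km) < F (4.0074 km) < …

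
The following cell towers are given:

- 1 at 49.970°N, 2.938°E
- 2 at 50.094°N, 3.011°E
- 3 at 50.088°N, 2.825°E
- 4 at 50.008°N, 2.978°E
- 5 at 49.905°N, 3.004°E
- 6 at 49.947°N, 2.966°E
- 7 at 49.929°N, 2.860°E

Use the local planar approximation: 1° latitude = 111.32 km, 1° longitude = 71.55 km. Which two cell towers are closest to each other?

Pairwise distances:
1–2: 14.759 km
1–3: 15.425 km
1–4: 5.107 km
1–5: 8.640 km
1–6: 3.251 km
1–7: 7.210 km
2–3: 13.325 km
2–4: 9.860 km
2–5: 21.045 km
2–6: 16.678 km
2–7: 21.310 km
3–4: 14.112 km
3–5: 24.063 km
3–6: 18.659 km
3–7: 17.876 km
4–5: 11.616 km
4–6: 6.845 km
4–7: 12.191 km
5–6: 5.409 km
5–7: 10.644 km
6–7: 7.845 km
Closest pair: 1–6 at 3.251 km.

1 and 6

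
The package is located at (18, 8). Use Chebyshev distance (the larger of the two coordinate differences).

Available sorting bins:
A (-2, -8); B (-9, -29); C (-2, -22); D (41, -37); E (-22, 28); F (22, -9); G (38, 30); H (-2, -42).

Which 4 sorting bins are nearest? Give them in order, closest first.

Distances from (18, 8):
A: max(|-20|, |-16|) = 20
B: max(|-27|, |-37|) = 37
C: max(|-20|, |-30|) = 30
D: max(|23|, |-45|) = 45
E: max(|-40|, |20|) = 40
F: max(|4|, |-17|) = 17
G: max(|20|, |22|) = 22
H: max(|-20|, |-50|) = 50
Sorted: F (17) < A (20) < G (22) < C (30) < B (37) < E (40) < …

F, A, G, C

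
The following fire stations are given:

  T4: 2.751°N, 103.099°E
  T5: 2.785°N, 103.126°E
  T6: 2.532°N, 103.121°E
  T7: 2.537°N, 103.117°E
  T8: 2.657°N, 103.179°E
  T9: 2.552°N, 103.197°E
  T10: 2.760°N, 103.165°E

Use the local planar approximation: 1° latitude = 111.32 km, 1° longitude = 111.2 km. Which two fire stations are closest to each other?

Pairwise distances:
T6–T7: √((0.005·111.32)² + (-0.004·111.2)²) = √(0.30980 + 0.19785) = 0.712 km
T4–T5: √((0.034·111.32)² + (0.027·111.2)²) = √(14.32532 + 9.01441) = 4.831 km
T5–T10: √((-0.025·111.32)² + (0.039·111.2)²) = √(7.74509 + 18.80783) = 5.153 km
T4–T10: √((0.009·111.32)² + (0.066·111.2)²) = √(1.00376 + 53.86386) = 7.407 km
T6–T9: √((0.020·111.32)² + (0.076·111.2)²) = √(4.95686 + 71.42278) = 8.740 km
T7–T9: √((0.015·111.32)² + (0.080·111.2)²) = √(2.78823 + 79.13882) = 9.051 km
T8–T10: √((0.103·111.32)² + (-0.014·111.2)²) = √(131.46824 + 2.42363) = 11.571 km
T8–T9: √((-0.105·111.32)² + (0.018·111.2)²) = √(136.62337 + 4.00640) = 11.859 km
T4–T8: √((-0.094·111.32)² + (0.080·111.2)²) = √(109.49697 + 79.13882) = 13.734 km
T7–T8: √((0.120·111.32)² + (0.062·111.2)²) = √(178.44685 + 47.53275) = 15.033 km
T6–T8: √((0.125·111.32)² + (0.058·111.2)²) = √(193.62722 + 41.59734) = 15.337 km
T5–T8: √((-0.128·111.32)² + (0.053·111.2)²) = √(203.03286 + 34.73452) = 15.420 km
T9–T10: √((0.208·111.32)² + (-0.032·111.2)²) = √(536.13365 + 12.66221) = 23.426 km
T4–T7: √((-0.214·111.32)² + (0.018·111.2)²) = √(567.51055 + 4.00640) = 23.906 km
T4–T6: √((-0.219·111.32)² + (0.022·111.2)²) = √(594.33954 + 5.98487) = 24.502 km
T4–T9: √((-0.199·111.32)² + (0.098·111.2)²) = √(490.74123 + 118.75769) = 24.688 km
T7–T10: √((0.223·111.32)² + (0.048·111.2)²) = √(616.24885 + 28.48997) = 25.392 km
T6–T10: √((0.228·111.32)² + (0.044·111.2)²) = √(644.19313 + 23.93949) = 25.848 km
T5–T9: √((-0.233·111.32)² + (0.071·111.2)²) = √(672.75702 + 62.33418) = 27.113 km
T5–T7: √((-0.248·111.32)² + (-0.009·111.2)²) = √(762.16633 + 1.00160) = 27.625 km
T5–T6: √((-0.253·111.32)² + (-0.005·111.2)²) = √(793.20864 + 0.30914) = 28.169 km
Closest pair: T6–T7 at 0.712 km.

T6 and T7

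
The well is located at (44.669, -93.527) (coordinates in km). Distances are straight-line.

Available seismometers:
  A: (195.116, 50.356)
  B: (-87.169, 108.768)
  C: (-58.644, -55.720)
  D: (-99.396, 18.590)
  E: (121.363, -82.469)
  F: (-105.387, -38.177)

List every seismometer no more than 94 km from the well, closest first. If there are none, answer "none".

Distances from (44.669, -93.527):
A: √((150.447)² + (143.883)²) = √(22634.29981 + 20702.31769) = 208.174 km
B: √((-131.838)² + (202.295)²) = √(17381.25824 + 40923.26703) = 241.463 km
C: √((-103.313)² + (37.807)²) = √(10673.57597 + 1429.36925) = 110.013 km
D: √((-144.065)² + (112.117)²) = √(20754.72422 + 12570.22169) = 182.551 km
E: √((76.694)² + (11.058)²) = √(5881.96964 + 122.27936) = 77.487 km
F: √((-150.056)² + (55.350)²) = √(22516.80314 + 3063.62250) = 159.939 km
Threshold 94 km: E (77.487 km) is within range.

E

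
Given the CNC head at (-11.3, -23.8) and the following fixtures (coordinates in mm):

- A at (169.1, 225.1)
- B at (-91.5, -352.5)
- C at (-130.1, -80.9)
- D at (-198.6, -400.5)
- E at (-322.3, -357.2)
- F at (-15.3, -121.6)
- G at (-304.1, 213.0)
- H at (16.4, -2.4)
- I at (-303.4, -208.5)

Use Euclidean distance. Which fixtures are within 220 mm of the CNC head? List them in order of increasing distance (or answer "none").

H, F, C

Distances from (-11.3, -23.8):
A: 307.4 mm
B: 338.3 mm
C: 131.8 mm
D: 420.7 mm
E: 455.9 mm
F: 97.9 mm
G: 376.6 mm
H: 35.0 mm
I: 345.6 mm
Threshold 220 mm: H (35.0 mm), F (97.9 mm), C (131.8 mm) are within range.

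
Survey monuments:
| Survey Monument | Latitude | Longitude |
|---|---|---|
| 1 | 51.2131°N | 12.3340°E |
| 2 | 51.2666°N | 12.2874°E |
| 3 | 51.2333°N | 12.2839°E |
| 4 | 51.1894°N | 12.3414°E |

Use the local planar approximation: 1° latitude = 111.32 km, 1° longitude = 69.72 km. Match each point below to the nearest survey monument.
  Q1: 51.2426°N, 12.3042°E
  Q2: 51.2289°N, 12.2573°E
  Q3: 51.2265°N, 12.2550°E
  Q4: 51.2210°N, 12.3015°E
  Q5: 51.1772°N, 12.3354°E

Q1→3; Q2→3; Q3→3; Q4→3; Q5→4

Q1 at 51.2426°N, 12.3042°E:
  1: 3.8860 km
  2: 2.9172 km
  3: 1.7535 km
  4: 6.4652 km
  → nearest: 3 (1.7535 km)
Q2 at 51.2289°N, 12.2573°E:
  1: 5.6294 km
  2: 4.6922 km
  3: 1.9181 km
  4: 7.3290 km
  → nearest: 3 (1.9181 km)
Q3 at 51.2265°N, 12.2550°E:
  1: 5.7063 km
  2: 5.0029 km
  3: 2.1524 km
  4: 7.3036 km
  → nearest: 3 (2.1524 km)
Q4 at 51.2210°N, 12.3015°E:
  1: 2.4306 km
  2: 5.1705 km
  3: 1.8386 km
  4: 4.4847 km
  → nearest: 3 (1.8386 km)
Q5 at 51.1772°N, 12.3354°E:
  1: 3.9976 km
  2: 10.4996 km
  3: 7.2037 km
  4: 1.4211 km
  → nearest: 4 (1.4211 km)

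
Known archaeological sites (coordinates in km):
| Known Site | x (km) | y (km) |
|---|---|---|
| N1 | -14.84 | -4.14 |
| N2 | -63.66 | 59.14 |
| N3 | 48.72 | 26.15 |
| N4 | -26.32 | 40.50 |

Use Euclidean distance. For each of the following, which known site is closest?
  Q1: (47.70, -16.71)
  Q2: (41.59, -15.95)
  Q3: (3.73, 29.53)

Q1 at (47.70, -16.71):
  N1: 63.79 km
  N2: 134.74 km
  N3: 42.87 km
  N4: 93.55 km
  → nearest: N3 (42.87 km)
Q2 at (41.59, -15.95):
  N1: 57.65 km
  N2: 129.29 km
  N3: 42.70 km
  N4: 88.31 km
  → nearest: N3 (42.70 km)
Q3 at (3.73, 29.53):
  N1: 38.45 km
  N2: 73.61 km
  N3: 45.12 km
  N4: 31.99 km
  → nearest: N4 (31.99 km)

Q1→N3; Q2→N3; Q3→N4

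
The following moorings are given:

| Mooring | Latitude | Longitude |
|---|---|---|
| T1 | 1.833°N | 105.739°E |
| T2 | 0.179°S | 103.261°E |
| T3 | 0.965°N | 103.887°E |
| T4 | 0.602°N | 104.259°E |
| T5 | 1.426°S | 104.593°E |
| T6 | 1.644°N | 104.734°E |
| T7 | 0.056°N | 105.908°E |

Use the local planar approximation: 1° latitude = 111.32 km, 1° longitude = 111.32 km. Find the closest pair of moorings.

T3 and T4

Pairwise distances:
T3–T4: √((-0.363·111.32)² + (0.372·111.32)²) = √(1632.90021 + 1714.87423) = 57.860 km
T1–T6: √((-0.189·111.32)² + (-1.005·111.32)²) = √(442.65972 + 12516.37363) = 113.838 km
T3–T6: √((0.679·111.32)² + (0.847·111.32)²) = √(5713.28572 + 8890.23449) = 120.845 km
T4–T6: √((1.042·111.32)² + (0.475·111.32)²) = √(13454.94210 + 2795.97713) = 127.479 km
T2–T4: √((0.781·111.32)² + (0.998·111.32)²) = √(7558.72357 + 12342.62340) = 141.072 km
T2–T3: √((1.144·111.32)² + (0.626·111.32)²) = √(16218.04288 + 4856.18320) = 145.170 km
T4–T7: √((-0.546·111.32)² + (1.649·111.32)²) = √(3694.29592 + 33696.72601) = 193.368 km
T1–T7: √((-1.777·111.32)² + (0.169·111.32)²) = √(39131.02743 + 353.93198) = 198.708 km
T2–T5: √((-1.247·111.32)² + (1.332·111.32)²) = √(19269.89296 + 21986.43646) = 203.117 km
T1–T4: √((-1.231·111.32)² + (-1.480·111.32)²) = √(18778.56930 + 27143.74871) = 214.295 km
T6–T7: √((-1.588·111.32)² + (1.174·111.32)²) = √(31249.81074 + 17079.79246) = 219.840 km
T5–T7: √((1.482·111.32)² + (1.315·111.32)²) = √(27217.15976 + 21428.80244) = 220.558 km
T1–T3: √((-0.868·111.32)² + (-1.852·111.32)²) = √(9336.53750 + 42503.85879) = 227.685 km
T4–T5: √((-2.028·111.32)² + (0.334·111.32)²) = √(50966.20499 + 1382.41784) = 228.798 km
T3–T7: √((-0.909·111.32)² + (2.021·111.32)²) = √(10239.39181 + 50614.97450) = 246.687 km
T2–T6: √((1.823·111.32)² + (1.473·111.32)²) = √(41183.16621 + 26887.59074) = 260.904 km
T3–T5: √((-2.391·111.32)² + (0.706·111.32)²) = √(70844.40344 + 6176.68989) = 277.527 km
T2–T7: √((0.235·111.32)² + (2.647·111.32)²) = √(684.35606 + 86826.89647) = 295.823 km
T5–T6: √((3.070·111.32)² + (0.141·111.32)²) = √(116794.70291 + 246.36818) = 342.113 km
T1–T2: √((-2.012·111.32)² + (-2.478·111.32)²) = √(50165.17690 + 76093.75213) = 355.329 km
T1–T5: √((-3.259·111.32)² + (-1.146·111.32)²) = √(131617.94819 + 16274.79889) = 384.568 km
Closest pair: T3–T4 at 57.860 km.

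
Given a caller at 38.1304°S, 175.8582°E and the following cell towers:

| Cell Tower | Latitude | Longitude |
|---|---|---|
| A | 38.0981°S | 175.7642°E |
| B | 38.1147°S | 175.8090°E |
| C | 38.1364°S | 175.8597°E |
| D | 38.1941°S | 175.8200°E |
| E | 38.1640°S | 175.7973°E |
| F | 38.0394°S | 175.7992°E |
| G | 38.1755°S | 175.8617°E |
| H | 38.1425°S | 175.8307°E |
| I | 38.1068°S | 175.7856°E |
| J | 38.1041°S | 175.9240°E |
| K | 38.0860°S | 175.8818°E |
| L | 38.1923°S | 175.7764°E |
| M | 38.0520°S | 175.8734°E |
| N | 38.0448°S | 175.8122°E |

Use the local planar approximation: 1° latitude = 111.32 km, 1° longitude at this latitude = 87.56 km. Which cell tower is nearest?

C

Distances from 38.1304°S, 175.8582°E:
A: 8.9818 km
B: 4.6490 km
C: 0.6807 km
D: 7.8404 km
E: 6.5134 km
F: 11.3713 km
G: 5.0299 km
H: 2.7590 km
I: 6.8783 km
J: 6.4626 km
K: 5.3572 km
L: 9.9389 km
M: 8.8284 km
N: 10.3453 km
Minimum: C at 0.6807 km.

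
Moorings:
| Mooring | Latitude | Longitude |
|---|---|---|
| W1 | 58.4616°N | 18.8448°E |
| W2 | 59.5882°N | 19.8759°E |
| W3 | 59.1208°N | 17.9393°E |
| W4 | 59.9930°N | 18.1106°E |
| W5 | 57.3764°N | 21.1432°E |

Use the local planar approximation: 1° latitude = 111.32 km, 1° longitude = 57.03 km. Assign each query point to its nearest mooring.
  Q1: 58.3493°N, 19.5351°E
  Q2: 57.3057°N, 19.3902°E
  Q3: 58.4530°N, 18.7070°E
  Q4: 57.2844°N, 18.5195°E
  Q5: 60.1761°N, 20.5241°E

Q1 at 58.3493°N, 19.5351°E:
  W1: 41.3050 km
  W2: 139.2771 km
  W3: 125.1339 km
  W4: 200.2006 km
  W5: 141.9165 km
  → nearest: W1 (41.3050 km)
Q2 at 57.3057°N, 19.3902°E:
  W1: 132.3808 km
  W2: 255.5933 km
  W3: 218.3431 km
  W4: 307.9226 km
  W5: 100.2829 km
  → nearest: W5 (100.2829 km)
Q3 at 58.4530°N, 18.7070°E:
  W1: 7.9168 km
  W2: 142.8753 km
  W3: 86.2741 km
  W4: 174.7743 km
  W5: 183.4848 km
  → nearest: W1 (7.9168 km)
Q4 at 57.2844°N, 18.5195°E:
  W1: 132.3526 km
  W2: 267.8714 km
  W3: 207.0886 km
  W4: 302.4218 km
  W5: 149.9797 km
  → nearest: W1 (132.3526 km)
Q5 at 60.1761°N, 20.5241°E:
  W1: 213.5388 km
  W2: 75.1638 km
  W3: 188.4958 km
  W4: 139.1429 km
  W5: 313.6562 km
  → nearest: W2 (75.1638 km)

Q1→W1; Q2→W5; Q3→W1; Q4→W1; Q5→W2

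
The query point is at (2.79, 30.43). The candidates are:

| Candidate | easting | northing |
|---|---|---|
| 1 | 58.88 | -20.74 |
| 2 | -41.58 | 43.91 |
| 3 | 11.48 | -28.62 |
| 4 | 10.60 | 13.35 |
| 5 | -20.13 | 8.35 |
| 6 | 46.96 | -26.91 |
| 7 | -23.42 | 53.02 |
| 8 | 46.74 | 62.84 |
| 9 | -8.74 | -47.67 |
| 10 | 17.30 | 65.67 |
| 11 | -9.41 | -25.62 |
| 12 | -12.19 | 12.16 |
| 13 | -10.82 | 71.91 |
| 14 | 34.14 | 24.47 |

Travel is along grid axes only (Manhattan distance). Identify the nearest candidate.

4

Distances from (2.79, 30.43):
1: 107.26
2: 57.85
3: 67.74
4: 24.89
5: 45.00
6: 101.51
7: 48.80
8: 76.36
9: 89.63
10: 49.75
11: 68.25
12: 33.25
13: 55.09
14: 37.31
Minimum: 4 at 24.89.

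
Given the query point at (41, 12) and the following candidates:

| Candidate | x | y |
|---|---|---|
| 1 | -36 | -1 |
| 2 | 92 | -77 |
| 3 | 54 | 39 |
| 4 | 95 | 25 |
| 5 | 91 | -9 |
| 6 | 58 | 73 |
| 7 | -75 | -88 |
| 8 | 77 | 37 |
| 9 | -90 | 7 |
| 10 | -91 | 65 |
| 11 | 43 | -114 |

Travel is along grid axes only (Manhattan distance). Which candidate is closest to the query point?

3

Distances from (41, 12):
1: 90
2: 140
3: 40
4: 67
5: 71
6: 78
7: 216
8: 61
9: 136
10: 185
11: 128
Minimum: 3 at 40.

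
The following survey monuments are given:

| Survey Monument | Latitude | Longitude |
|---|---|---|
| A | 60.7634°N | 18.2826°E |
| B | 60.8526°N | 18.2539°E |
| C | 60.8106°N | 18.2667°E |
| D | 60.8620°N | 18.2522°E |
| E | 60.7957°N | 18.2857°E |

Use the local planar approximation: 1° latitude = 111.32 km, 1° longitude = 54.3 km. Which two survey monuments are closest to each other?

Pairwise distances:
B–D: 1.0505 km
C–E: 1.9534 km
A–E: 3.5996 km
B–C: 4.7268 km
A–C: 5.3248 km
C–D: 5.7758 km
B–E: 6.5653 km
D–E: 7.6014 km
A–B: 10.0513 km
A–D: 11.0996 km
Closest pair: B–D at 1.0505 km.

B and D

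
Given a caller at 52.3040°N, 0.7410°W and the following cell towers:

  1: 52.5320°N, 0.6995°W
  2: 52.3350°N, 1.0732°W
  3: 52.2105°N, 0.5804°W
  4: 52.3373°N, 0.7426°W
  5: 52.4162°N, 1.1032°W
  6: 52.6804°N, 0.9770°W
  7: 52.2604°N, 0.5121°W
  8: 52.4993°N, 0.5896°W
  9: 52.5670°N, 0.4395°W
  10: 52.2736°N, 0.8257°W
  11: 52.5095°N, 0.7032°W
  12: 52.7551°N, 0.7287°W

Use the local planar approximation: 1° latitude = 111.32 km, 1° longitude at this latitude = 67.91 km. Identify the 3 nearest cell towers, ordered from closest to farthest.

4, 10, 3

Distances from 52.3040°N, 0.7410°W:
1: √((0.2280·111.32)² + (0.0415·67.91)²) = √(644.193131 + 7.942618) = 25.5369 km
2: √((0.0310·111.32)² + (-0.3322·67.91)²) = √(11.908849 + 508.940154) = 22.8221 km
3: √((-0.0935·111.32)² + (0.1606·67.91)²) = √(108.335207 + 118.948383) = 15.0759 km
4: √((0.0333·111.32)² + (-0.0016·67.91)²) = √(13.741523 + 0.011806) = 3.7085 km
5: √((0.1122·111.32)² + (-0.3622·67.91)²) = √(156.002698 + 605.012507) = 27.5865 km
6: √((0.3764·111.32)² + (-0.2360·67.91)²) = √(1755.681063 + 256.857036) = 44.8613 km
7: √((-0.0436·111.32)² + (0.2289·67.91)²) = √(23.556967 + 241.634558) = 16.2847 km
8: √((0.1953·111.32)² + (0.1514·67.91)²) = √(472.662211 + 105.710764) = 24.0494 km
9: √((0.2630·111.32)² + (0.3015·67.91)²) = √(857.152098 + 419.220097) = 35.7264 km
10: √((-0.0304·111.32)² + (-0.0847·67.91)²) = √(11.452322 + 33.085239) = 6.6736 km
11: √((0.2055·111.32)² + (0.0378·67.91)²) = √(523.323272 + 6.589479) = 23.0198 km
12: √((0.4511·111.32)² + (0.0123·67.91)²) = √(2521.692051 + 0.697714) = 50.2234 km
Sorted: 4 (3.7085 km) < 10 (6.6736 km) < 3 (15.0759 km) < 7 (16.2847 km) < 2 (22.8221 km) < …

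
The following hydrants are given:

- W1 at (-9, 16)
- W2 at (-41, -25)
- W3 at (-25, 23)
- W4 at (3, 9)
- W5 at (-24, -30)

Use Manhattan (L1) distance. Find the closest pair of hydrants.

Pairwise distances:
W1–W4: 19
W2–W5: 22
W1–W3: 23
W3–W4: 42
W3–W5: 54
W1–W5: 61
W2–W3: 64
W4–W5: 66
W1–W2: 73
W2–W4: 78
Closest pair: W1–W4 at 19.

W1 and W4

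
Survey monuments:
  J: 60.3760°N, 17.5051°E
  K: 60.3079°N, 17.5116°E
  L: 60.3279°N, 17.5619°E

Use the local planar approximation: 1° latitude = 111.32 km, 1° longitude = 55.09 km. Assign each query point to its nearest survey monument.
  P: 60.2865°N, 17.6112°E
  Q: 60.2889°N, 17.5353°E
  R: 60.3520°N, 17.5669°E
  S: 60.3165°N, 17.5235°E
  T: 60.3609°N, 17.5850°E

P→L; Q→K; R→L; S→K; T→L

P at 60.2865°N, 17.6112°E:
  J: √((0.0895·111.32)² + (-0.1061·55.09)²) = √(99.264159 + 34.164598) = 11.5511 km
  K: √((0.0214·111.32)² + (-0.0996·55.09)²) = √(5.675106 + 30.106774) = 5.9818 km
  L: √((0.0414·111.32)² + (-0.0493·55.09)²) = √(21.239636 + 7.376314) = 5.3494 km
  → nearest: L (5.3494 km)
Q at 60.2889°N, 17.5353°E:
  J: √((0.0871·111.32)² + (-0.0302·55.09)²) = √(94.011873 + 2.767958) = 9.8377 km
  K: √((0.0190·111.32)² + (-0.0237·55.09)²) = √(4.473563 + 1.704678) = 2.4856 km
  L: √((0.0390·111.32)² + (0.0266·55.09)²) = √(18.848449 + 2.147380) = 4.5821 km
  → nearest: K (2.4856 km)
R at 60.3520°N, 17.5669°E:
  J: √((0.0240·111.32)² + (-0.0618·55.09)²) = √(7.137874 + 11.591042) = 4.3277 km
  K: √((-0.0441·111.32)² + (-0.0553·55.09)²) = √(24.100362 + 9.281022) = 5.7777 km
  L: √((-0.0241·111.32)² + (-0.0050·55.09)²) = √(7.197480 + 0.075873) = 2.6969 km
  → nearest: L (2.6969 km)
S at 60.3165°N, 17.5235°E:
  J: √((0.0595·111.32)² + (-0.0184·55.09)²) = √(43.871282 + 1.027498) = 6.7007 km
  K: √((-0.0086·111.32)² + (-0.0119·55.09)²) = √(0.916523 + 0.429773) = 1.1603 km
  L: √((0.0114·111.32)² + (0.0384·55.09)²) = √(1.610483 + 4.475154) = 2.4669 km
  → nearest: K (1.1603 km)
T at 60.3609°N, 17.5850°E:
  J: √((0.0151·111.32)² + (-0.0799·55.09)²) = √(2.825532 + 19.374884) = 4.7117 km
  K: √((-0.0530·111.32)² + (-0.0734·55.09)²) = √(34.809528 + 16.350749) = 7.1526 km
  L: √((-0.0330·111.32)² + (-0.0231·55.09)²) = √(13.495043 + 1.619457) = 3.8877 km
  → nearest: L (3.8877 km)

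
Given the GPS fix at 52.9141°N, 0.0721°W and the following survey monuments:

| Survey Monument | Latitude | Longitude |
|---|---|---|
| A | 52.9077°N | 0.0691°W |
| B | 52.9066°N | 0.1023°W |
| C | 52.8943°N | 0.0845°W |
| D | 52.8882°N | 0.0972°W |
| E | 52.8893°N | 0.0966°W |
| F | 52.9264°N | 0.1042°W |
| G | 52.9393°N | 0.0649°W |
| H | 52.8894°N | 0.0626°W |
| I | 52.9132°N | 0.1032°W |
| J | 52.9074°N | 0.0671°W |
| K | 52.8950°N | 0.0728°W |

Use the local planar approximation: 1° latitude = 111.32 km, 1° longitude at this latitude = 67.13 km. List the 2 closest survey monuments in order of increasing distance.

A, J

Distances from 52.9141°N, 0.0721°W:
A: √((-0.0064·111.32)² + (0.0030·67.13)²) = √(0.507582 + 0.040558) = 0.7404 km
B: √((-0.0075·111.32)² + (-0.0302·67.13)²) = √(0.697058 + 4.110051) = 2.1925 km
C: √((-0.0198·111.32)² + (-0.0124·67.13)²) = √(4.858216 + 0.692910) = 2.3561 km
D: √((-0.0259·111.32)² + (-0.0251·67.13)²) = √(8.312773 + 2.839100) = 3.3394 km
E: √((-0.0248·111.32)² + (-0.0245·67.13)²) = √(7.621663 + 2.704989) = 3.2135 km
F: √((0.0123·111.32)² + (-0.0321·67.13)²) = √(1.874807 + 4.643478) = 2.5531 km
G: √((0.0252·111.32)² + (0.0072·67.13)²) = √(7.869506 + 0.233614) = 2.8466 km
H: √((-0.0247·111.32)² + (0.0095·67.13)²) = √(7.560322 + 0.406706) = 2.8226 km
I: √((-0.0009·111.32)² + (-0.0311·67.13)²) = √(0.010038 + 4.358671) = 2.0901 km
J: √((-0.0067·111.32)² + (0.0050·67.13)²) = √(0.556283 + 0.112661) = 0.8179 km
K: √((-0.0191·111.32)² + (-0.0007·67.13)²) = √(4.520777 + 0.002208) = 2.1267 km
Sorted: A (0.7404 km) < J (0.8179 km) < I (2.0901 km) < K (2.1267 km) < …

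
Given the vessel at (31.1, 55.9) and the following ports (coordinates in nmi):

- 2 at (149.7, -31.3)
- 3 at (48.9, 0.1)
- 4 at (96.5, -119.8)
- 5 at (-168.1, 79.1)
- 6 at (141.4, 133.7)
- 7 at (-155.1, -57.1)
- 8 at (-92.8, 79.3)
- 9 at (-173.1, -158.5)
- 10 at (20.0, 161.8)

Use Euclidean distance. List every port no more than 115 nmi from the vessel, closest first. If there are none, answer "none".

Distances from (31.1, 55.9):
2: √((118.6)² + (-87.2)²) = √(14065.960 + 7603.840) = 147.2 nmi
3: √((17.8)² + (-55.8)²) = √(316.840 + 3113.640) = 58.6 nmi
4: √((65.4)² + (-175.7)²) = √(4277.160 + 30870.490) = 187.5 nmi
5: √((-199.2)² + (23.2)²) = √(39680.640 + 538.240) = 200.5 nmi
6: √((110.3)² + (77.8)²) = √(12166.090 + 6052.840) = 135.0 nmi
7: √((-186.2)² + (-113.0)²) = √(34670.440 + 12769.000) = 217.8 nmi
8: √((-123.9)² + (23.4)²) = √(15351.210 + 547.560) = 126.1 nmi
9: √((-204.2)² + (-214.4)²) = √(41697.640 + 45967.360) = 296.1 nmi
10: √((-11.1)² + (105.9)²) = √(123.210 + 11214.810) = 106.5 nmi
Threshold 115 nmi: 3 (58.6 nmi), 10 (106.5 nmi) are within range.

3, 10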